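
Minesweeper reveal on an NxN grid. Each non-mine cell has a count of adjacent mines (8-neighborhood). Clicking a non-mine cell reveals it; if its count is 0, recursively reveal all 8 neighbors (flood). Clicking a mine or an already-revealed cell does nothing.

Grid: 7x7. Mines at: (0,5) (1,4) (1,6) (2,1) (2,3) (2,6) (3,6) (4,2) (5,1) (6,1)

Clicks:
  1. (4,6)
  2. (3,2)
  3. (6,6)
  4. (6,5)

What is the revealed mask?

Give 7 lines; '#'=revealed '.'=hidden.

Click 1 (4,6) count=1: revealed 1 new [(4,6)] -> total=1
Click 2 (3,2) count=3: revealed 1 new [(3,2)] -> total=2
Click 3 (6,6) count=0: revealed 16 new [(3,3) (3,4) (3,5) (4,3) (4,4) (4,5) (5,2) (5,3) (5,4) (5,5) (5,6) (6,2) (6,3) (6,4) (6,5) (6,6)] -> total=18
Click 4 (6,5) count=0: revealed 0 new [(none)] -> total=18

Answer: .......
.......
.......
..####.
...####
..#####
..#####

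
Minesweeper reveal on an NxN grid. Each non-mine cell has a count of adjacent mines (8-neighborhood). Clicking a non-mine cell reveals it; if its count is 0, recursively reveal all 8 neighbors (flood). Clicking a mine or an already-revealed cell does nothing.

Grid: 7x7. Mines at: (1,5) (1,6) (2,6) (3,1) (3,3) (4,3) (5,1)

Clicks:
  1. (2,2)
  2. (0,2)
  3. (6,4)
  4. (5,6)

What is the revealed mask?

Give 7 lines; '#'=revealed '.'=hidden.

Click 1 (2,2) count=2: revealed 1 new [(2,2)] -> total=1
Click 2 (0,2) count=0: revealed 14 new [(0,0) (0,1) (0,2) (0,3) (0,4) (1,0) (1,1) (1,2) (1,3) (1,4) (2,0) (2,1) (2,3) (2,4)] -> total=15
Click 3 (6,4) count=0: revealed 16 new [(3,4) (3,5) (3,6) (4,4) (4,5) (4,6) (5,2) (5,3) (5,4) (5,5) (5,6) (6,2) (6,3) (6,4) (6,5) (6,6)] -> total=31
Click 4 (5,6) count=0: revealed 0 new [(none)] -> total=31

Answer: #####..
#####..
#####..
....###
....###
..#####
..#####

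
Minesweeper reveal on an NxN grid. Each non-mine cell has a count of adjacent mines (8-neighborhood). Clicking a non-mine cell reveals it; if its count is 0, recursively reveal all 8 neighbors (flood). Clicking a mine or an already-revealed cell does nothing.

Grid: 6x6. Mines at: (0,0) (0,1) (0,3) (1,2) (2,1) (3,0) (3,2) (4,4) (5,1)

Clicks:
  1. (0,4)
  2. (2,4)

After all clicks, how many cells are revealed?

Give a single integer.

Click 1 (0,4) count=1: revealed 1 new [(0,4)] -> total=1
Click 2 (2,4) count=0: revealed 10 new [(0,5) (1,3) (1,4) (1,5) (2,3) (2,4) (2,5) (3,3) (3,4) (3,5)] -> total=11

Answer: 11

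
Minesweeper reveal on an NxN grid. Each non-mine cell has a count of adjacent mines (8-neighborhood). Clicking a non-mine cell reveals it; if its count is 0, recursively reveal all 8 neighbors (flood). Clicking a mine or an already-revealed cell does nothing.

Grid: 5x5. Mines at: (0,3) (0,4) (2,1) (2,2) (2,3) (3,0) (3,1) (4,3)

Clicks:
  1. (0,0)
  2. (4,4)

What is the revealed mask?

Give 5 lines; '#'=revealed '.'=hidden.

Click 1 (0,0) count=0: revealed 6 new [(0,0) (0,1) (0,2) (1,0) (1,1) (1,2)] -> total=6
Click 2 (4,4) count=1: revealed 1 new [(4,4)] -> total=7

Answer: ###..
###..
.....
.....
....#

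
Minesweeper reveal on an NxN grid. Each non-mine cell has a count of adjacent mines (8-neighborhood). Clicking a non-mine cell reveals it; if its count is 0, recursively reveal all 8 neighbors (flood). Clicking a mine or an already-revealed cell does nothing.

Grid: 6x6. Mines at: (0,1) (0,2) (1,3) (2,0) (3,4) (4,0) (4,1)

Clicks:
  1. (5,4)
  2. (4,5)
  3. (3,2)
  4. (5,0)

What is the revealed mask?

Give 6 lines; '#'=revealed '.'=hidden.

Answer: ......
......
......
..#...
..####
#.####

Derivation:
Click 1 (5,4) count=0: revealed 8 new [(4,2) (4,3) (4,4) (4,5) (5,2) (5,3) (5,4) (5,5)] -> total=8
Click 2 (4,5) count=1: revealed 0 new [(none)] -> total=8
Click 3 (3,2) count=1: revealed 1 new [(3,2)] -> total=9
Click 4 (5,0) count=2: revealed 1 new [(5,0)] -> total=10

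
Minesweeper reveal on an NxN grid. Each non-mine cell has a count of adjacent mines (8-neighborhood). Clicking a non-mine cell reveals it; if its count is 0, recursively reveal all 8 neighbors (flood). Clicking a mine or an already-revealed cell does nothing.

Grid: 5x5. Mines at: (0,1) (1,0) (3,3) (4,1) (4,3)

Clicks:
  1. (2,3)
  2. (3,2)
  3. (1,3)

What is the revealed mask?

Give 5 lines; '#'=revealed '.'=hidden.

Answer: ..###
..###
..###
..#..
.....

Derivation:
Click 1 (2,3) count=1: revealed 1 new [(2,3)] -> total=1
Click 2 (3,2) count=3: revealed 1 new [(3,2)] -> total=2
Click 3 (1,3) count=0: revealed 8 new [(0,2) (0,3) (0,4) (1,2) (1,3) (1,4) (2,2) (2,4)] -> total=10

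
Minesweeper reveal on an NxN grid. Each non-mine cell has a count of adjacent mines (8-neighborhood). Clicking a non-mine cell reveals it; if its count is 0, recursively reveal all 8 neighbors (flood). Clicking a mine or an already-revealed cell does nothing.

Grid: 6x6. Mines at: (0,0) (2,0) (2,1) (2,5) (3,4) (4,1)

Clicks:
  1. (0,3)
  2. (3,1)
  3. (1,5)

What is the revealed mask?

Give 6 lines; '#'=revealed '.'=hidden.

Answer: .#####
.#####
..###.
.#....
......
......

Derivation:
Click 1 (0,3) count=0: revealed 13 new [(0,1) (0,2) (0,3) (0,4) (0,5) (1,1) (1,2) (1,3) (1,4) (1,5) (2,2) (2,3) (2,4)] -> total=13
Click 2 (3,1) count=3: revealed 1 new [(3,1)] -> total=14
Click 3 (1,5) count=1: revealed 0 new [(none)] -> total=14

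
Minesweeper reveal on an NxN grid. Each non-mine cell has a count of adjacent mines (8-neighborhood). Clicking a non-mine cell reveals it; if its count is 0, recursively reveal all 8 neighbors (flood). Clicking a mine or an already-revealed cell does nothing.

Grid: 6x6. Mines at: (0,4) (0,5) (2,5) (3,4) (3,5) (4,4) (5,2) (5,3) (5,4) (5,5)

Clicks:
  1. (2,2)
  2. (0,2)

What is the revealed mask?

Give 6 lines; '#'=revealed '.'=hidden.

Click 1 (2,2) count=0: revealed 22 new [(0,0) (0,1) (0,2) (0,3) (1,0) (1,1) (1,2) (1,3) (2,0) (2,1) (2,2) (2,3) (3,0) (3,1) (3,2) (3,3) (4,0) (4,1) (4,2) (4,3) (5,0) (5,1)] -> total=22
Click 2 (0,2) count=0: revealed 0 new [(none)] -> total=22

Answer: ####..
####..
####..
####..
####..
##....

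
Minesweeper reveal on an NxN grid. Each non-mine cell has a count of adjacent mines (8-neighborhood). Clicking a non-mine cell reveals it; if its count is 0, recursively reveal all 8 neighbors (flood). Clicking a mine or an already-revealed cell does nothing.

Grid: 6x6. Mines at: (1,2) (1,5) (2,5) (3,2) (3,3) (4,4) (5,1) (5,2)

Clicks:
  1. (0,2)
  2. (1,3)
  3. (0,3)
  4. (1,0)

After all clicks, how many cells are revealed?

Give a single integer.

Answer: 13

Derivation:
Click 1 (0,2) count=1: revealed 1 new [(0,2)] -> total=1
Click 2 (1,3) count=1: revealed 1 new [(1,3)] -> total=2
Click 3 (0,3) count=1: revealed 1 new [(0,3)] -> total=3
Click 4 (1,0) count=0: revealed 10 new [(0,0) (0,1) (1,0) (1,1) (2,0) (2,1) (3,0) (3,1) (4,0) (4,1)] -> total=13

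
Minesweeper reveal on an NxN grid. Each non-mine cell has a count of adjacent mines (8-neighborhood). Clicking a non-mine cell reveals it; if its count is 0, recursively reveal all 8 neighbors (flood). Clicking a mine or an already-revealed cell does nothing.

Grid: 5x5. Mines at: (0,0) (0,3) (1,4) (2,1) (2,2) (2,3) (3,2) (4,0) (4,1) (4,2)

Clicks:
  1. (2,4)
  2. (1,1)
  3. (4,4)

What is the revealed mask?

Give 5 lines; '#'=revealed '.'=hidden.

Click 1 (2,4) count=2: revealed 1 new [(2,4)] -> total=1
Click 2 (1,1) count=3: revealed 1 new [(1,1)] -> total=2
Click 3 (4,4) count=0: revealed 4 new [(3,3) (3,4) (4,3) (4,4)] -> total=6

Answer: .....
.#...
....#
...##
...##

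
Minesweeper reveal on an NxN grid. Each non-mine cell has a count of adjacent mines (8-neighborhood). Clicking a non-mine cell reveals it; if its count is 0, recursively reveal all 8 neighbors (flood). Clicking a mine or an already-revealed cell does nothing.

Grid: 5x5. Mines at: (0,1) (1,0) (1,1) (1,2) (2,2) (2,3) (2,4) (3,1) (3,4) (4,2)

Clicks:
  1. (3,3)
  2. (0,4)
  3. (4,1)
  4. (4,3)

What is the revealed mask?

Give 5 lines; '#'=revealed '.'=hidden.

Answer: ...##
...##
.....
...#.
.#.#.

Derivation:
Click 1 (3,3) count=5: revealed 1 new [(3,3)] -> total=1
Click 2 (0,4) count=0: revealed 4 new [(0,3) (0,4) (1,3) (1,4)] -> total=5
Click 3 (4,1) count=2: revealed 1 new [(4,1)] -> total=6
Click 4 (4,3) count=2: revealed 1 new [(4,3)] -> total=7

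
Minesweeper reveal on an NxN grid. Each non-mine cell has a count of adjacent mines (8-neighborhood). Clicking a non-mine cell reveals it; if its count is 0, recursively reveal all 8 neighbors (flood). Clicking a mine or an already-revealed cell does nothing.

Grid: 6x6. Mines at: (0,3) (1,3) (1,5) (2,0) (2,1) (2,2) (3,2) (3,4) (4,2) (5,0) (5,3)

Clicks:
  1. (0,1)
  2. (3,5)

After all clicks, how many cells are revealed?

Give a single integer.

Click 1 (0,1) count=0: revealed 6 new [(0,0) (0,1) (0,2) (1,0) (1,1) (1,2)] -> total=6
Click 2 (3,5) count=1: revealed 1 new [(3,5)] -> total=7

Answer: 7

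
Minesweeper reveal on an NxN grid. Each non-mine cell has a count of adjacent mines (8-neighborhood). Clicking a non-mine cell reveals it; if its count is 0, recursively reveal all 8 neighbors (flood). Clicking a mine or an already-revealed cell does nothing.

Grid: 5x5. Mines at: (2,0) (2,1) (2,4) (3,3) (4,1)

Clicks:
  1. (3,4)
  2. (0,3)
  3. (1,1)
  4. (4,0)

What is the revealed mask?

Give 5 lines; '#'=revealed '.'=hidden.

Answer: #####
#####
.....
....#
#....

Derivation:
Click 1 (3,4) count=2: revealed 1 new [(3,4)] -> total=1
Click 2 (0,3) count=0: revealed 10 new [(0,0) (0,1) (0,2) (0,3) (0,4) (1,0) (1,1) (1,2) (1,3) (1,4)] -> total=11
Click 3 (1,1) count=2: revealed 0 new [(none)] -> total=11
Click 4 (4,0) count=1: revealed 1 new [(4,0)] -> total=12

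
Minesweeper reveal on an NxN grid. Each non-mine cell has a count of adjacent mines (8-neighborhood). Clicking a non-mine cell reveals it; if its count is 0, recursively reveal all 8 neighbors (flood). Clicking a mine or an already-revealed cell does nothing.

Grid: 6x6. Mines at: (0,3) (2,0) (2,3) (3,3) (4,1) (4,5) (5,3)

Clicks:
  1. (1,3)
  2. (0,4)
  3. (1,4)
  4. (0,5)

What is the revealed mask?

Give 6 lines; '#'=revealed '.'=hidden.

Click 1 (1,3) count=2: revealed 1 new [(1,3)] -> total=1
Click 2 (0,4) count=1: revealed 1 new [(0,4)] -> total=2
Click 3 (1,4) count=2: revealed 1 new [(1,4)] -> total=3
Click 4 (0,5) count=0: revealed 6 new [(0,5) (1,5) (2,4) (2,5) (3,4) (3,5)] -> total=9

Answer: ....##
...###
....##
....##
......
......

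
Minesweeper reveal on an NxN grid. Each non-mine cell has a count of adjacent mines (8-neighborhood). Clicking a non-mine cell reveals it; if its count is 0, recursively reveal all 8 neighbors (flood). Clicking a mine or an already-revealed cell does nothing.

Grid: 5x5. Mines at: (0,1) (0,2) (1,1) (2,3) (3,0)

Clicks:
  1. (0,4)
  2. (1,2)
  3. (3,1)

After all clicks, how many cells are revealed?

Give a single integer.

Click 1 (0,4) count=0: revealed 4 new [(0,3) (0,4) (1,3) (1,4)] -> total=4
Click 2 (1,2) count=4: revealed 1 new [(1,2)] -> total=5
Click 3 (3,1) count=1: revealed 1 new [(3,1)] -> total=6

Answer: 6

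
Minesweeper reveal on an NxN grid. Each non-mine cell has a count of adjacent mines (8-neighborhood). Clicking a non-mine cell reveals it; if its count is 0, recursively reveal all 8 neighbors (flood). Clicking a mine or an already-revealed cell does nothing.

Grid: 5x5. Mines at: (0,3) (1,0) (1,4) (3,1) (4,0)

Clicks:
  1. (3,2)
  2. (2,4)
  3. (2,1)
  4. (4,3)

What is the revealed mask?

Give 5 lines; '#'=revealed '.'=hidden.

Answer: .....
.....
.####
..###
..###

Derivation:
Click 1 (3,2) count=1: revealed 1 new [(3,2)] -> total=1
Click 2 (2,4) count=1: revealed 1 new [(2,4)] -> total=2
Click 3 (2,1) count=2: revealed 1 new [(2,1)] -> total=3
Click 4 (4,3) count=0: revealed 7 new [(2,2) (2,3) (3,3) (3,4) (4,2) (4,3) (4,4)] -> total=10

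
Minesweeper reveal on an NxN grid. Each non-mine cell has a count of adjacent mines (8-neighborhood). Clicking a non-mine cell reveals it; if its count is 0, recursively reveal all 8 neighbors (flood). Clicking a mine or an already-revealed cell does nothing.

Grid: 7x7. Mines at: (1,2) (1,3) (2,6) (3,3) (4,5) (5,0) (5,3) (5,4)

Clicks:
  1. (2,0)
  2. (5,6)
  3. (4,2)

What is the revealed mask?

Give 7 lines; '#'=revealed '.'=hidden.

Answer: ##.....
##.....
###....
###....
###....
......#
.......

Derivation:
Click 1 (2,0) count=0: revealed 13 new [(0,0) (0,1) (1,0) (1,1) (2,0) (2,1) (2,2) (3,0) (3,1) (3,2) (4,0) (4,1) (4,2)] -> total=13
Click 2 (5,6) count=1: revealed 1 new [(5,6)] -> total=14
Click 3 (4,2) count=2: revealed 0 new [(none)] -> total=14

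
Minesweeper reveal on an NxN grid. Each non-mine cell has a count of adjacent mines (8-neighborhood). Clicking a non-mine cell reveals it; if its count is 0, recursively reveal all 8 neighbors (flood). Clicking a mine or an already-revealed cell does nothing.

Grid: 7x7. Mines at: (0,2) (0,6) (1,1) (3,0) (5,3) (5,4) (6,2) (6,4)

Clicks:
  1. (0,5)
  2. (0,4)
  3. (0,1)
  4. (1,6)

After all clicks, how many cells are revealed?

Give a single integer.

Click 1 (0,5) count=1: revealed 1 new [(0,5)] -> total=1
Click 2 (0,4) count=0: revealed 29 new [(0,3) (0,4) (1,2) (1,3) (1,4) (1,5) (1,6) (2,1) (2,2) (2,3) (2,4) (2,5) (2,6) (3,1) (3,2) (3,3) (3,4) (3,5) (3,6) (4,1) (4,2) (4,3) (4,4) (4,5) (4,6) (5,5) (5,6) (6,5) (6,6)] -> total=30
Click 3 (0,1) count=2: revealed 1 new [(0,1)] -> total=31
Click 4 (1,6) count=1: revealed 0 new [(none)] -> total=31

Answer: 31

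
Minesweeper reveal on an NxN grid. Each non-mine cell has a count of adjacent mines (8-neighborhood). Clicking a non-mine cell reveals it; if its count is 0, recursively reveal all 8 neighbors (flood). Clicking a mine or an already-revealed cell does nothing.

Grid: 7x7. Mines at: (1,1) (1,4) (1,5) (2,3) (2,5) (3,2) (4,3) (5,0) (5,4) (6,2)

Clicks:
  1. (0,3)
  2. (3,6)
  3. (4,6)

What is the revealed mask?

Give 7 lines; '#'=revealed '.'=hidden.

Click 1 (0,3) count=1: revealed 1 new [(0,3)] -> total=1
Click 2 (3,6) count=1: revealed 1 new [(3,6)] -> total=2
Click 3 (4,6) count=0: revealed 7 new [(3,5) (4,5) (4,6) (5,5) (5,6) (6,5) (6,6)] -> total=9

Answer: ...#...
.......
.......
.....##
.....##
.....##
.....##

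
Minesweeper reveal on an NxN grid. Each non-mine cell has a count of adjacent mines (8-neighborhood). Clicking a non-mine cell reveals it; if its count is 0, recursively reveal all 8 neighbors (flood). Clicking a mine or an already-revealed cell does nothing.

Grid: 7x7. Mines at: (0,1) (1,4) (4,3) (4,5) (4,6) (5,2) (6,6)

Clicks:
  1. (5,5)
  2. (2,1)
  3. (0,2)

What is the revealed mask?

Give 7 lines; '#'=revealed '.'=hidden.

Answer: ..#....
####...
####...
####...
###....
##...#.
##.....

Derivation:
Click 1 (5,5) count=3: revealed 1 new [(5,5)] -> total=1
Click 2 (2,1) count=0: revealed 19 new [(1,0) (1,1) (1,2) (1,3) (2,0) (2,1) (2,2) (2,3) (3,0) (3,1) (3,2) (3,3) (4,0) (4,1) (4,2) (5,0) (5,1) (6,0) (6,1)] -> total=20
Click 3 (0,2) count=1: revealed 1 new [(0,2)] -> total=21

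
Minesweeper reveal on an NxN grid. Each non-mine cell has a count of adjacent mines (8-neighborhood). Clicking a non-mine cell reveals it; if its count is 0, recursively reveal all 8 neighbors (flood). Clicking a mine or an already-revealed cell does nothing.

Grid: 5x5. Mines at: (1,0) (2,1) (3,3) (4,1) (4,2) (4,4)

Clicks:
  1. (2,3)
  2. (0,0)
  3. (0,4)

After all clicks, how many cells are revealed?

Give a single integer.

Answer: 12

Derivation:
Click 1 (2,3) count=1: revealed 1 new [(2,3)] -> total=1
Click 2 (0,0) count=1: revealed 1 new [(0,0)] -> total=2
Click 3 (0,4) count=0: revealed 10 new [(0,1) (0,2) (0,3) (0,4) (1,1) (1,2) (1,3) (1,4) (2,2) (2,4)] -> total=12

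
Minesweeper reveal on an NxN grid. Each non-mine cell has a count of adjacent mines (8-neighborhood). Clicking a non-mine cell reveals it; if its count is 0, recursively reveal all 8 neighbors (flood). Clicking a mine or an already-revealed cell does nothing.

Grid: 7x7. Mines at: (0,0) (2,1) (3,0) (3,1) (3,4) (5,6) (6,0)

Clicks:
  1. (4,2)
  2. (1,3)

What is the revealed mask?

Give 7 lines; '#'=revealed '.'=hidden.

Click 1 (4,2) count=1: revealed 1 new [(4,2)] -> total=1
Click 2 (1,3) count=0: revealed 21 new [(0,1) (0,2) (0,3) (0,4) (0,5) (0,6) (1,1) (1,2) (1,3) (1,4) (1,5) (1,6) (2,2) (2,3) (2,4) (2,5) (2,6) (3,5) (3,6) (4,5) (4,6)] -> total=22

Answer: .######
.######
..#####
.....##
..#..##
.......
.......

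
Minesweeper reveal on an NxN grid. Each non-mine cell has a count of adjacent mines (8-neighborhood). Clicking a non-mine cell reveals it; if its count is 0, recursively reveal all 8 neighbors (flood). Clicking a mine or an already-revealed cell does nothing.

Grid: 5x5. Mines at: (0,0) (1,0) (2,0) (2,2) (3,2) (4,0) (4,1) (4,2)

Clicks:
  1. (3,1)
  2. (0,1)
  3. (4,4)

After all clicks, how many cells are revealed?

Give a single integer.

Click 1 (3,1) count=6: revealed 1 new [(3,1)] -> total=1
Click 2 (0,1) count=2: revealed 1 new [(0,1)] -> total=2
Click 3 (4,4) count=0: revealed 13 new [(0,2) (0,3) (0,4) (1,1) (1,2) (1,3) (1,4) (2,3) (2,4) (3,3) (3,4) (4,3) (4,4)] -> total=15

Answer: 15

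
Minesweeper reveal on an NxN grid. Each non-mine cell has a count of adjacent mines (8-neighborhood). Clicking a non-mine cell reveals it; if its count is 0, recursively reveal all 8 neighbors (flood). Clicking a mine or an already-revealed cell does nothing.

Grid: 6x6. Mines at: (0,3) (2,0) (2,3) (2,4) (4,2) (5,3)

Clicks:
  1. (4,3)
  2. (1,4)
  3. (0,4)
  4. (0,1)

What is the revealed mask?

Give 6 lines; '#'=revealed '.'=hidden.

Answer: ###.#.
###.#.
......
......
...#..
......

Derivation:
Click 1 (4,3) count=2: revealed 1 new [(4,3)] -> total=1
Click 2 (1,4) count=3: revealed 1 new [(1,4)] -> total=2
Click 3 (0,4) count=1: revealed 1 new [(0,4)] -> total=3
Click 4 (0,1) count=0: revealed 6 new [(0,0) (0,1) (0,2) (1,0) (1,1) (1,2)] -> total=9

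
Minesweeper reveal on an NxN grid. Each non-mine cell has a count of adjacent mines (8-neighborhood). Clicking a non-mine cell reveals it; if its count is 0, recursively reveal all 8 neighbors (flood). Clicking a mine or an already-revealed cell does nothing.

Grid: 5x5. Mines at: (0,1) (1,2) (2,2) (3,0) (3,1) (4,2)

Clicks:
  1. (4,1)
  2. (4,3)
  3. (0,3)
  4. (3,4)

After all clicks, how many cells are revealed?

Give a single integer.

Click 1 (4,1) count=3: revealed 1 new [(4,1)] -> total=1
Click 2 (4,3) count=1: revealed 1 new [(4,3)] -> total=2
Click 3 (0,3) count=1: revealed 1 new [(0,3)] -> total=3
Click 4 (3,4) count=0: revealed 8 new [(0,4) (1,3) (1,4) (2,3) (2,4) (3,3) (3,4) (4,4)] -> total=11

Answer: 11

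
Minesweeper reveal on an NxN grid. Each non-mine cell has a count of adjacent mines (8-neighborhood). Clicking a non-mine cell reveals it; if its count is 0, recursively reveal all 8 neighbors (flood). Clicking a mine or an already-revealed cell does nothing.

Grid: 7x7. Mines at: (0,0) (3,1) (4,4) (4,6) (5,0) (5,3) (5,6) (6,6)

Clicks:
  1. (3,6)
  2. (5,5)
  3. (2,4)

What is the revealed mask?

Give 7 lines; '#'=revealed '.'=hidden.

Click 1 (3,6) count=1: revealed 1 new [(3,6)] -> total=1
Click 2 (5,5) count=4: revealed 1 new [(5,5)] -> total=2
Click 3 (2,4) count=0: revealed 22 new [(0,1) (0,2) (0,3) (0,4) (0,5) (0,6) (1,1) (1,2) (1,3) (1,4) (1,5) (1,6) (2,1) (2,2) (2,3) (2,4) (2,5) (2,6) (3,2) (3,3) (3,4) (3,5)] -> total=24

Answer: .######
.######
.######
..#####
.......
.....#.
.......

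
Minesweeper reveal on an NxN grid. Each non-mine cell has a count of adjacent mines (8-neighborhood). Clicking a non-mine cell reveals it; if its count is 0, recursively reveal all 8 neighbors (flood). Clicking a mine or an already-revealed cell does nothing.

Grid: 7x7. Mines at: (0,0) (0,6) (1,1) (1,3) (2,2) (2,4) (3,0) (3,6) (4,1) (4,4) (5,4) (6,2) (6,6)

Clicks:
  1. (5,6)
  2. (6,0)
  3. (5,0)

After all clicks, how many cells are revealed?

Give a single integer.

Click 1 (5,6) count=1: revealed 1 new [(5,6)] -> total=1
Click 2 (6,0) count=0: revealed 4 new [(5,0) (5,1) (6,0) (6,1)] -> total=5
Click 3 (5,0) count=1: revealed 0 new [(none)] -> total=5

Answer: 5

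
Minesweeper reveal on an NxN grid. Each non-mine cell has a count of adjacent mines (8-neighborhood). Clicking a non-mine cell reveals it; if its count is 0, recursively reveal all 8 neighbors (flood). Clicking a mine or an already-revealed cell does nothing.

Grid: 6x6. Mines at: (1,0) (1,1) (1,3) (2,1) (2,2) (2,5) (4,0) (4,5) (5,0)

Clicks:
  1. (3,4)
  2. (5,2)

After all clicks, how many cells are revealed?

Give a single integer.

Click 1 (3,4) count=2: revealed 1 new [(3,4)] -> total=1
Click 2 (5,2) count=0: revealed 11 new [(3,1) (3,2) (3,3) (4,1) (4,2) (4,3) (4,4) (5,1) (5,2) (5,3) (5,4)] -> total=12

Answer: 12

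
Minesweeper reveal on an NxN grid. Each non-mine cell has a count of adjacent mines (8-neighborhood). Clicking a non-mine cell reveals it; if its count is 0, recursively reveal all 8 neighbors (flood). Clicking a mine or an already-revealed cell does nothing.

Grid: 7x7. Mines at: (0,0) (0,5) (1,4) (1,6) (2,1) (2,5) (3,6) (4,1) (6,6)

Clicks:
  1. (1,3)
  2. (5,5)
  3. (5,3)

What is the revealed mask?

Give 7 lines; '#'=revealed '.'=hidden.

Answer: .......
...#...
..###..
..####.
..####.
######.
######.

Derivation:
Click 1 (1,3) count=1: revealed 1 new [(1,3)] -> total=1
Click 2 (5,5) count=1: revealed 1 new [(5,5)] -> total=2
Click 3 (5,3) count=0: revealed 22 new [(2,2) (2,3) (2,4) (3,2) (3,3) (3,4) (3,5) (4,2) (4,3) (4,4) (4,5) (5,0) (5,1) (5,2) (5,3) (5,4) (6,0) (6,1) (6,2) (6,3) (6,4) (6,5)] -> total=24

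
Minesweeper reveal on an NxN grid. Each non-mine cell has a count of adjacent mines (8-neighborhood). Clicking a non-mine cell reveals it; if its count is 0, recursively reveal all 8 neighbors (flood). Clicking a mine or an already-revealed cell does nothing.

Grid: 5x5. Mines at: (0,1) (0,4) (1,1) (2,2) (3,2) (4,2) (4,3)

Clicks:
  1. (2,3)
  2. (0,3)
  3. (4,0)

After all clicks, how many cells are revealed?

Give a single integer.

Answer: 8

Derivation:
Click 1 (2,3) count=2: revealed 1 new [(2,3)] -> total=1
Click 2 (0,3) count=1: revealed 1 new [(0,3)] -> total=2
Click 3 (4,0) count=0: revealed 6 new [(2,0) (2,1) (3,0) (3,1) (4,0) (4,1)] -> total=8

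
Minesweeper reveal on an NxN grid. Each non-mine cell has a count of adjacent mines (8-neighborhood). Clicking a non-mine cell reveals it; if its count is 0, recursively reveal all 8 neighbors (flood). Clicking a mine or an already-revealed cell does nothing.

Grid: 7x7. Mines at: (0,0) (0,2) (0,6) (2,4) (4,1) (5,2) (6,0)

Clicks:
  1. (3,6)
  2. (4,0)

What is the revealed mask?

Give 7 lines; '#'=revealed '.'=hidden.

Click 1 (3,6) count=0: revealed 20 new [(1,5) (1,6) (2,5) (2,6) (3,3) (3,4) (3,5) (3,6) (4,3) (4,4) (4,5) (4,6) (5,3) (5,4) (5,5) (5,6) (6,3) (6,4) (6,5) (6,6)] -> total=20
Click 2 (4,0) count=1: revealed 1 new [(4,0)] -> total=21

Answer: .......
.....##
.....##
...####
#..####
...####
...####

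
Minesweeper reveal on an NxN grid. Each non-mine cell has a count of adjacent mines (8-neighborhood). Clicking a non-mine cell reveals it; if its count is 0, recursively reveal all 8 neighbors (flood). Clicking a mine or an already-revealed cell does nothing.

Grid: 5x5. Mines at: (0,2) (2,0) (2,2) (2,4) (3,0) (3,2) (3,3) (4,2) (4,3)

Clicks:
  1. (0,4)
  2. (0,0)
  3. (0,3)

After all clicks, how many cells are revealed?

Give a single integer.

Click 1 (0,4) count=0: revealed 4 new [(0,3) (0,4) (1,3) (1,4)] -> total=4
Click 2 (0,0) count=0: revealed 4 new [(0,0) (0,1) (1,0) (1,1)] -> total=8
Click 3 (0,3) count=1: revealed 0 new [(none)] -> total=8

Answer: 8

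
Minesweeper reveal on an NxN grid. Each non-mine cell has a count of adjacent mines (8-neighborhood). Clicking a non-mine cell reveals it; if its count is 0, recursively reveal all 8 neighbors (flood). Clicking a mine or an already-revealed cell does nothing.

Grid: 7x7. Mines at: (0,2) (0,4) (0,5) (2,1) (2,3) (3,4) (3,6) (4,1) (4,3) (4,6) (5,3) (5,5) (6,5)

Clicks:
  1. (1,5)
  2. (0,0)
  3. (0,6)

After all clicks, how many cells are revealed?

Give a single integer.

Click 1 (1,5) count=2: revealed 1 new [(1,5)] -> total=1
Click 2 (0,0) count=0: revealed 4 new [(0,0) (0,1) (1,0) (1,1)] -> total=5
Click 3 (0,6) count=1: revealed 1 new [(0,6)] -> total=6

Answer: 6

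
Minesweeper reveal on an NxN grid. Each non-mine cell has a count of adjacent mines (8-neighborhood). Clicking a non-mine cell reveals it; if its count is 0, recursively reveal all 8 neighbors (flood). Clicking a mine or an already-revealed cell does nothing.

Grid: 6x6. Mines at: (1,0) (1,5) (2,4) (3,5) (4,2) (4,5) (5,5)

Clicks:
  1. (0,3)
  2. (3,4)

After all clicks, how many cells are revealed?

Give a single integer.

Answer: 15

Derivation:
Click 1 (0,3) count=0: revealed 14 new [(0,1) (0,2) (0,3) (0,4) (1,1) (1,2) (1,3) (1,4) (2,1) (2,2) (2,3) (3,1) (3,2) (3,3)] -> total=14
Click 2 (3,4) count=3: revealed 1 new [(3,4)] -> total=15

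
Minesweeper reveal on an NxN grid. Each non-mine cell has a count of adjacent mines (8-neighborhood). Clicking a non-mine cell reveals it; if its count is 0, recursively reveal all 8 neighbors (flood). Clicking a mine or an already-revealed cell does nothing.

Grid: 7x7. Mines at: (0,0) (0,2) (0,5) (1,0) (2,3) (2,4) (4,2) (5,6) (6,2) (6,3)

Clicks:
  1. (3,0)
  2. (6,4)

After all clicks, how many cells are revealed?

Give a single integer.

Click 1 (3,0) count=0: revealed 10 new [(2,0) (2,1) (3,0) (3,1) (4,0) (4,1) (5,0) (5,1) (6,0) (6,1)] -> total=10
Click 2 (6,4) count=1: revealed 1 new [(6,4)] -> total=11

Answer: 11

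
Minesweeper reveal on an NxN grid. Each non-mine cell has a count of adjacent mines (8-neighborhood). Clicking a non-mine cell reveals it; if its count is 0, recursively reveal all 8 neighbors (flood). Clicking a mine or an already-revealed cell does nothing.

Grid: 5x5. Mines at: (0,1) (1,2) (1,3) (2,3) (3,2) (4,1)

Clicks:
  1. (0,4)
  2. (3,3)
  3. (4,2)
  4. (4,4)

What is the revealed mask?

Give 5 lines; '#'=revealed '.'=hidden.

Click 1 (0,4) count=1: revealed 1 new [(0,4)] -> total=1
Click 2 (3,3) count=2: revealed 1 new [(3,3)] -> total=2
Click 3 (4,2) count=2: revealed 1 new [(4,2)] -> total=3
Click 4 (4,4) count=0: revealed 3 new [(3,4) (4,3) (4,4)] -> total=6

Answer: ....#
.....
.....
...##
..###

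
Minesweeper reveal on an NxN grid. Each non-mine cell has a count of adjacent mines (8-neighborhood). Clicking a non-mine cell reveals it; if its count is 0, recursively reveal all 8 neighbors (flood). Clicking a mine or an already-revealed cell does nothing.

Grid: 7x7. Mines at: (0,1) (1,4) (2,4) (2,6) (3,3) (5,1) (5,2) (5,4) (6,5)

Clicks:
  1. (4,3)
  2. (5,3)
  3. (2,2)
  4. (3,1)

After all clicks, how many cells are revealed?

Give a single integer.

Answer: 14

Derivation:
Click 1 (4,3) count=3: revealed 1 new [(4,3)] -> total=1
Click 2 (5,3) count=2: revealed 1 new [(5,3)] -> total=2
Click 3 (2,2) count=1: revealed 1 new [(2,2)] -> total=3
Click 4 (3,1) count=0: revealed 11 new [(1,0) (1,1) (1,2) (2,0) (2,1) (3,0) (3,1) (3,2) (4,0) (4,1) (4,2)] -> total=14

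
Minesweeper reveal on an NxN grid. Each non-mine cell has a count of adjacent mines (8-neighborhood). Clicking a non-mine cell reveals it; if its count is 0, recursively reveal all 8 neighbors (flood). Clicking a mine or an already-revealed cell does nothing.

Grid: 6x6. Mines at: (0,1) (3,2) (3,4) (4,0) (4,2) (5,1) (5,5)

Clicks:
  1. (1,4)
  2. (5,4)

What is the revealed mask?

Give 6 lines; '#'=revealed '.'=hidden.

Click 1 (1,4) count=0: revealed 12 new [(0,2) (0,3) (0,4) (0,5) (1,2) (1,3) (1,4) (1,5) (2,2) (2,3) (2,4) (2,5)] -> total=12
Click 2 (5,4) count=1: revealed 1 new [(5,4)] -> total=13

Answer: ..####
..####
..####
......
......
....#.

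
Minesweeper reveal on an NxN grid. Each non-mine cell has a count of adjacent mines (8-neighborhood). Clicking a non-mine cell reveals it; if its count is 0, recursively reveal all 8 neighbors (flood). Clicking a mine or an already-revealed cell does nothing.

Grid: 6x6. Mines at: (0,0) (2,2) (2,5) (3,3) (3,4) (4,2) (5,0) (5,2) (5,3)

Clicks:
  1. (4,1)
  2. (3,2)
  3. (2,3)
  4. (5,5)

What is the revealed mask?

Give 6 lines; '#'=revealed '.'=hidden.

Answer: ......
......
...#..
..#...
.#..##
....##

Derivation:
Click 1 (4,1) count=3: revealed 1 new [(4,1)] -> total=1
Click 2 (3,2) count=3: revealed 1 new [(3,2)] -> total=2
Click 3 (2,3) count=3: revealed 1 new [(2,3)] -> total=3
Click 4 (5,5) count=0: revealed 4 new [(4,4) (4,5) (5,4) (5,5)] -> total=7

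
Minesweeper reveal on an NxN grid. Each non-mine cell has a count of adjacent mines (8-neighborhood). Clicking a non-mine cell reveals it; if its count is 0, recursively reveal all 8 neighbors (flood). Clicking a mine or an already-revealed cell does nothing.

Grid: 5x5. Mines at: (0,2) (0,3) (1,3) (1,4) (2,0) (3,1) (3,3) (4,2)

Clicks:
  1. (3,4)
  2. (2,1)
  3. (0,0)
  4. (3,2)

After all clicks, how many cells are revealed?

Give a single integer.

Click 1 (3,4) count=1: revealed 1 new [(3,4)] -> total=1
Click 2 (2,1) count=2: revealed 1 new [(2,1)] -> total=2
Click 3 (0,0) count=0: revealed 4 new [(0,0) (0,1) (1,0) (1,1)] -> total=6
Click 4 (3,2) count=3: revealed 1 new [(3,2)] -> total=7

Answer: 7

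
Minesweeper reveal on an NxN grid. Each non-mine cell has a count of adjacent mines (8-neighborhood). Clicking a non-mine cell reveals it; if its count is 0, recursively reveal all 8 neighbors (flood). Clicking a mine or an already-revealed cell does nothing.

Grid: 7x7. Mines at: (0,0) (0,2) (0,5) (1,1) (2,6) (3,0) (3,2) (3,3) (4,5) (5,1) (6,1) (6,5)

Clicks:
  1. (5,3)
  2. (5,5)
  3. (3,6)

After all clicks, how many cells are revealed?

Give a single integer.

Click 1 (5,3) count=0: revealed 9 new [(4,2) (4,3) (4,4) (5,2) (5,3) (5,4) (6,2) (6,3) (6,4)] -> total=9
Click 2 (5,5) count=2: revealed 1 new [(5,5)] -> total=10
Click 3 (3,6) count=2: revealed 1 new [(3,6)] -> total=11

Answer: 11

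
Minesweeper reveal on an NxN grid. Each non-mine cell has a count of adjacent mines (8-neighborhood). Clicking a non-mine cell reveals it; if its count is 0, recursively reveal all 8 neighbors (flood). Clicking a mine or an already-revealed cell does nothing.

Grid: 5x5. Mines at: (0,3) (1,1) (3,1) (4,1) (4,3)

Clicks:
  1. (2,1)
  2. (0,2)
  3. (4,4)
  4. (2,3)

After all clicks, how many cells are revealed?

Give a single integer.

Answer: 12

Derivation:
Click 1 (2,1) count=2: revealed 1 new [(2,1)] -> total=1
Click 2 (0,2) count=2: revealed 1 new [(0,2)] -> total=2
Click 3 (4,4) count=1: revealed 1 new [(4,4)] -> total=3
Click 4 (2,3) count=0: revealed 9 new [(1,2) (1,3) (1,4) (2,2) (2,3) (2,4) (3,2) (3,3) (3,4)] -> total=12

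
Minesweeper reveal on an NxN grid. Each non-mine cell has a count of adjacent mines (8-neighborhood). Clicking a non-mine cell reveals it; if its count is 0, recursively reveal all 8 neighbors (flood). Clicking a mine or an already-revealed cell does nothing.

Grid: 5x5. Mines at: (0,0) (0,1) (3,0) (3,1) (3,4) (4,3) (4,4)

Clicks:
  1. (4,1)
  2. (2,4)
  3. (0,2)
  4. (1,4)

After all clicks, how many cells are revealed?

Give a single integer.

Answer: 10

Derivation:
Click 1 (4,1) count=2: revealed 1 new [(4,1)] -> total=1
Click 2 (2,4) count=1: revealed 1 new [(2,4)] -> total=2
Click 3 (0,2) count=1: revealed 1 new [(0,2)] -> total=3
Click 4 (1,4) count=0: revealed 7 new [(0,3) (0,4) (1,2) (1,3) (1,4) (2,2) (2,3)] -> total=10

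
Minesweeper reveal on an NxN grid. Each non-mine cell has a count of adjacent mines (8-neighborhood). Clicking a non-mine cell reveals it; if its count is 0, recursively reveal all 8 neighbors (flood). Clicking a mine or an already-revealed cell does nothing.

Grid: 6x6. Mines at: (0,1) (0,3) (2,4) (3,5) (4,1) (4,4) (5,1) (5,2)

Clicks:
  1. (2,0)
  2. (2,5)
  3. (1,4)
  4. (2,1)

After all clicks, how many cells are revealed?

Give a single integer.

Answer: 14

Derivation:
Click 1 (2,0) count=0: revealed 12 new [(1,0) (1,1) (1,2) (1,3) (2,0) (2,1) (2,2) (2,3) (3,0) (3,1) (3,2) (3,3)] -> total=12
Click 2 (2,5) count=2: revealed 1 new [(2,5)] -> total=13
Click 3 (1,4) count=2: revealed 1 new [(1,4)] -> total=14
Click 4 (2,1) count=0: revealed 0 new [(none)] -> total=14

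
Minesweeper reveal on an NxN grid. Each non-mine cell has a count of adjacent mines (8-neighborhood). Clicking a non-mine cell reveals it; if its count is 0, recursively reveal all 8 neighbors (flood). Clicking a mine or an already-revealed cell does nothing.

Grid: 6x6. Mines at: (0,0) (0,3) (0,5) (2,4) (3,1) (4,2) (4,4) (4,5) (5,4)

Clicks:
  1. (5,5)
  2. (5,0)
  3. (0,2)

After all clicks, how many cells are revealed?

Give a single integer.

Click 1 (5,5) count=3: revealed 1 new [(5,5)] -> total=1
Click 2 (5,0) count=0: revealed 4 new [(4,0) (4,1) (5,0) (5,1)] -> total=5
Click 3 (0,2) count=1: revealed 1 new [(0,2)] -> total=6

Answer: 6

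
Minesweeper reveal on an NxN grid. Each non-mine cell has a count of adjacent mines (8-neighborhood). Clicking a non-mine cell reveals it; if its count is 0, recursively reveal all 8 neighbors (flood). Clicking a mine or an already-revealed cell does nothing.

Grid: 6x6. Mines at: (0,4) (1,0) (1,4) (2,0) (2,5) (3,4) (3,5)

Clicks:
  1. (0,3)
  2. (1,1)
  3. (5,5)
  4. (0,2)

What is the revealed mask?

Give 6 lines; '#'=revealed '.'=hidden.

Answer: .###..
.###..
.###..
####..
######
######

Derivation:
Click 1 (0,3) count=2: revealed 1 new [(0,3)] -> total=1
Click 2 (1,1) count=2: revealed 1 new [(1,1)] -> total=2
Click 3 (5,5) count=0: revealed 23 new [(0,1) (0,2) (1,2) (1,3) (2,1) (2,2) (2,3) (3,0) (3,1) (3,2) (3,3) (4,0) (4,1) (4,2) (4,3) (4,4) (4,5) (5,0) (5,1) (5,2) (5,3) (5,4) (5,5)] -> total=25
Click 4 (0,2) count=0: revealed 0 new [(none)] -> total=25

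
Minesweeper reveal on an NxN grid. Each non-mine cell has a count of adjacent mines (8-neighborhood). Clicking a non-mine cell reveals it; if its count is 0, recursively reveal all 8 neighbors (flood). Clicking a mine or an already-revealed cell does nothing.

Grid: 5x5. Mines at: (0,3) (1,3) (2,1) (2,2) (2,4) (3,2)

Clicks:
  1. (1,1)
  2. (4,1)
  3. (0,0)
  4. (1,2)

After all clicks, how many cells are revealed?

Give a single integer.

Answer: 7

Derivation:
Click 1 (1,1) count=2: revealed 1 new [(1,1)] -> total=1
Click 2 (4,1) count=1: revealed 1 new [(4,1)] -> total=2
Click 3 (0,0) count=0: revealed 5 new [(0,0) (0,1) (0,2) (1,0) (1,2)] -> total=7
Click 4 (1,2) count=4: revealed 0 new [(none)] -> total=7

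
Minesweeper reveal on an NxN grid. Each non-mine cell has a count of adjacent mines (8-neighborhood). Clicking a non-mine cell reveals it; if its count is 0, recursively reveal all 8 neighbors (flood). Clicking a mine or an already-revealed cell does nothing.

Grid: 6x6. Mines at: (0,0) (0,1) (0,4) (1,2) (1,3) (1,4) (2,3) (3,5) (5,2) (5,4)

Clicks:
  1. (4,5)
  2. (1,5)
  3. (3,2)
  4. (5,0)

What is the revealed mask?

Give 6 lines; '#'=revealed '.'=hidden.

Answer: ......
##...#
###...
###...
###..#
##....

Derivation:
Click 1 (4,5) count=2: revealed 1 new [(4,5)] -> total=1
Click 2 (1,5) count=2: revealed 1 new [(1,5)] -> total=2
Click 3 (3,2) count=1: revealed 1 new [(3,2)] -> total=3
Click 4 (5,0) count=0: revealed 12 new [(1,0) (1,1) (2,0) (2,1) (2,2) (3,0) (3,1) (4,0) (4,1) (4,2) (5,0) (5,1)] -> total=15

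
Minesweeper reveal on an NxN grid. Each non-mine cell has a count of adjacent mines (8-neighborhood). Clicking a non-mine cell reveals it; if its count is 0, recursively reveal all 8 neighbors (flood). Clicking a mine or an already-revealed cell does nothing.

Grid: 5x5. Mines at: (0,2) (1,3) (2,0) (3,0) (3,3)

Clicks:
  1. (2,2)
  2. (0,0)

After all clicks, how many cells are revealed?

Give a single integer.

Answer: 5

Derivation:
Click 1 (2,2) count=2: revealed 1 new [(2,2)] -> total=1
Click 2 (0,0) count=0: revealed 4 new [(0,0) (0,1) (1,0) (1,1)] -> total=5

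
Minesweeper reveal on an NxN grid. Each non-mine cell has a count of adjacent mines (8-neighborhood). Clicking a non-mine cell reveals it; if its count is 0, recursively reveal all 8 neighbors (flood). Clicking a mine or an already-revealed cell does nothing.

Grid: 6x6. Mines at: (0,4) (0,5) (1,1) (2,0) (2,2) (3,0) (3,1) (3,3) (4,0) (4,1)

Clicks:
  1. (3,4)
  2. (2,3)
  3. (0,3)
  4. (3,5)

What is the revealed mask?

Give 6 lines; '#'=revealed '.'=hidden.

Answer: ...#..
....##
...###
....##
..####
..####

Derivation:
Click 1 (3,4) count=1: revealed 1 new [(3,4)] -> total=1
Click 2 (2,3) count=2: revealed 1 new [(2,3)] -> total=2
Click 3 (0,3) count=1: revealed 1 new [(0,3)] -> total=3
Click 4 (3,5) count=0: revealed 13 new [(1,4) (1,5) (2,4) (2,5) (3,5) (4,2) (4,3) (4,4) (4,5) (5,2) (5,3) (5,4) (5,5)] -> total=16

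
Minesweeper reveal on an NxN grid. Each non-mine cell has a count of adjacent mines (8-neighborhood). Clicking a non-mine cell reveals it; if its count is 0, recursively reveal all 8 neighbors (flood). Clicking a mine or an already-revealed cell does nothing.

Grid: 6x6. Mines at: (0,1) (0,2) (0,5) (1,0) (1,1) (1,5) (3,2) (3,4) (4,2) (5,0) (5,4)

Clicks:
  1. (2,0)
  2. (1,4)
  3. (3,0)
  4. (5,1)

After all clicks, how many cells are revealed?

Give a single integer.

Click 1 (2,0) count=2: revealed 1 new [(2,0)] -> total=1
Click 2 (1,4) count=2: revealed 1 new [(1,4)] -> total=2
Click 3 (3,0) count=0: revealed 5 new [(2,1) (3,0) (3,1) (4,0) (4,1)] -> total=7
Click 4 (5,1) count=2: revealed 1 new [(5,1)] -> total=8

Answer: 8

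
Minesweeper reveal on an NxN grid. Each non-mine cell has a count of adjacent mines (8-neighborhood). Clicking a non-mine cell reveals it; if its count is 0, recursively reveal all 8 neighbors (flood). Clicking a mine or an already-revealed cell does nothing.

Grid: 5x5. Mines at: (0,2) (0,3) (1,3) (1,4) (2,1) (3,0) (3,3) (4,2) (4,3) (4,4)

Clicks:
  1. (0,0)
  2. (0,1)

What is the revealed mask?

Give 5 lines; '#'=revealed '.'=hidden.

Answer: ##...
##...
.....
.....
.....

Derivation:
Click 1 (0,0) count=0: revealed 4 new [(0,0) (0,1) (1,0) (1,1)] -> total=4
Click 2 (0,1) count=1: revealed 0 new [(none)] -> total=4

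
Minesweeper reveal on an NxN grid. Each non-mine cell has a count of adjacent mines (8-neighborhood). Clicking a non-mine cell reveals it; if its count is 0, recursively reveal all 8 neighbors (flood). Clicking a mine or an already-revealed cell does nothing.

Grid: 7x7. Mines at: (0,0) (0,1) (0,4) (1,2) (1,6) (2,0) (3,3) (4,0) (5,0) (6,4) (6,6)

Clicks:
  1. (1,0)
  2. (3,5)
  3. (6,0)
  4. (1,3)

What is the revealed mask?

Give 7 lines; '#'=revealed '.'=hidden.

Answer: .......
#..#...
....###
....###
....###
....###
#......

Derivation:
Click 1 (1,0) count=3: revealed 1 new [(1,0)] -> total=1
Click 2 (3,5) count=0: revealed 12 new [(2,4) (2,5) (2,6) (3,4) (3,5) (3,6) (4,4) (4,5) (4,6) (5,4) (5,5) (5,6)] -> total=13
Click 3 (6,0) count=1: revealed 1 new [(6,0)] -> total=14
Click 4 (1,3) count=2: revealed 1 new [(1,3)] -> total=15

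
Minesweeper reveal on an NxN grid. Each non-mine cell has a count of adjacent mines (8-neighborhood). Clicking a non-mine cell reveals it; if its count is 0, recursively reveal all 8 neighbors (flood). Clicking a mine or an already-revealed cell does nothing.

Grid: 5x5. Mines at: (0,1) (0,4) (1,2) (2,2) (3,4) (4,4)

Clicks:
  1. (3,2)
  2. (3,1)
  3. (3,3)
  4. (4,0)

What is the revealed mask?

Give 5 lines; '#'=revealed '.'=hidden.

Click 1 (3,2) count=1: revealed 1 new [(3,2)] -> total=1
Click 2 (3,1) count=1: revealed 1 new [(3,1)] -> total=2
Click 3 (3,3) count=3: revealed 1 new [(3,3)] -> total=3
Click 4 (4,0) count=0: revealed 9 new [(1,0) (1,1) (2,0) (2,1) (3,0) (4,0) (4,1) (4,2) (4,3)] -> total=12

Answer: .....
##...
##...
####.
####.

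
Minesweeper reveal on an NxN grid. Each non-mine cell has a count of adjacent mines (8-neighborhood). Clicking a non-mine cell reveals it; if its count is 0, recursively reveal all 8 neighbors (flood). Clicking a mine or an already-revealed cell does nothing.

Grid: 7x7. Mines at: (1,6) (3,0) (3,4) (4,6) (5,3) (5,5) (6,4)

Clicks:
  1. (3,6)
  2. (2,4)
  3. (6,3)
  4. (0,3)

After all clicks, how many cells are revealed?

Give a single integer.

Answer: 26

Derivation:
Click 1 (3,6) count=1: revealed 1 new [(3,6)] -> total=1
Click 2 (2,4) count=1: revealed 1 new [(2,4)] -> total=2
Click 3 (6,3) count=2: revealed 1 new [(6,3)] -> total=3
Click 4 (0,3) count=0: revealed 23 new [(0,0) (0,1) (0,2) (0,3) (0,4) (0,5) (1,0) (1,1) (1,2) (1,3) (1,4) (1,5) (2,0) (2,1) (2,2) (2,3) (2,5) (3,1) (3,2) (3,3) (4,1) (4,2) (4,3)] -> total=26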